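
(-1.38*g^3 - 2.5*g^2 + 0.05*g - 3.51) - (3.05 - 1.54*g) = -1.38*g^3 - 2.5*g^2 + 1.59*g - 6.56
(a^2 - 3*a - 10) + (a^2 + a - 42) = 2*a^2 - 2*a - 52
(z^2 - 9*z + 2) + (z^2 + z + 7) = 2*z^2 - 8*z + 9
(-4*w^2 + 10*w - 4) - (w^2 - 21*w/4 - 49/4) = -5*w^2 + 61*w/4 + 33/4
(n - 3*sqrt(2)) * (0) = 0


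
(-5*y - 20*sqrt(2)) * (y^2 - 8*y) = -5*y^3 - 20*sqrt(2)*y^2 + 40*y^2 + 160*sqrt(2)*y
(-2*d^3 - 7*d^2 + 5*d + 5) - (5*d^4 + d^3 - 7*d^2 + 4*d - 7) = -5*d^4 - 3*d^3 + d + 12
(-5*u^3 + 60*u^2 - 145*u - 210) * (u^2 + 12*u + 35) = -5*u^5 + 400*u^3 + 150*u^2 - 7595*u - 7350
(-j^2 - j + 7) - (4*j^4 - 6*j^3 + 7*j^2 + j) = -4*j^4 + 6*j^3 - 8*j^2 - 2*j + 7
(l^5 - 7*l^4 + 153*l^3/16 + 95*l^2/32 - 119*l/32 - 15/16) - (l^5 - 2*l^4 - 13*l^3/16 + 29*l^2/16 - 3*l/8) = -5*l^4 + 83*l^3/8 + 37*l^2/32 - 107*l/32 - 15/16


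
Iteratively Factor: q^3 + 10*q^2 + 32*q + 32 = (q + 2)*(q^2 + 8*q + 16) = (q + 2)*(q + 4)*(q + 4)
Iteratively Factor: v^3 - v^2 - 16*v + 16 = (v - 1)*(v^2 - 16) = (v - 1)*(v + 4)*(v - 4)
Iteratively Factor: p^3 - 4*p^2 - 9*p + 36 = (p - 3)*(p^2 - p - 12) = (p - 3)*(p + 3)*(p - 4)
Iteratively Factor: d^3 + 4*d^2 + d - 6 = (d + 2)*(d^2 + 2*d - 3) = (d - 1)*(d + 2)*(d + 3)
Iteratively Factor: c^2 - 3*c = (c)*(c - 3)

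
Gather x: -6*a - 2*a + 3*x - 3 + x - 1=-8*a + 4*x - 4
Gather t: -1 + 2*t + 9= 2*t + 8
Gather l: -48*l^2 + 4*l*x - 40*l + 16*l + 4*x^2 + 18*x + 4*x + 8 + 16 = -48*l^2 + l*(4*x - 24) + 4*x^2 + 22*x + 24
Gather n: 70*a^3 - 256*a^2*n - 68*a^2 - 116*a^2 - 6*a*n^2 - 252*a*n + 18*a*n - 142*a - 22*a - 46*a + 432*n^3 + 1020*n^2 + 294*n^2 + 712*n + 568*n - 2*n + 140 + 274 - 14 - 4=70*a^3 - 184*a^2 - 210*a + 432*n^3 + n^2*(1314 - 6*a) + n*(-256*a^2 - 234*a + 1278) + 396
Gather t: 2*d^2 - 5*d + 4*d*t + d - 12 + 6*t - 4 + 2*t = 2*d^2 - 4*d + t*(4*d + 8) - 16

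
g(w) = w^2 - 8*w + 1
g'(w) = 2*w - 8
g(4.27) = -14.93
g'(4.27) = 0.54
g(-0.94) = 9.40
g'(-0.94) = -9.88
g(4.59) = -14.65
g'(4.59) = 1.18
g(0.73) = -4.31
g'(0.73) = -6.54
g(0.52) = -2.89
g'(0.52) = -6.96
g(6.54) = -8.55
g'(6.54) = 5.08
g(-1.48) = 15.03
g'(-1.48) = -10.96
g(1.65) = -9.48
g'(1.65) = -4.70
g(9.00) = 10.00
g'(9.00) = 10.00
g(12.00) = 49.00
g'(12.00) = 16.00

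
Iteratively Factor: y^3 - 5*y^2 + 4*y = (y - 1)*(y^2 - 4*y) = (y - 4)*(y - 1)*(y)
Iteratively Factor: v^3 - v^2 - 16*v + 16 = (v + 4)*(v^2 - 5*v + 4) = (v - 4)*(v + 4)*(v - 1)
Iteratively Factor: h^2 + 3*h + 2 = (h + 2)*(h + 1)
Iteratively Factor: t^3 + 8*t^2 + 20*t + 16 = (t + 2)*(t^2 + 6*t + 8) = (t + 2)*(t + 4)*(t + 2)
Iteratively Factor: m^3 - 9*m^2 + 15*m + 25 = (m - 5)*(m^2 - 4*m - 5) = (m - 5)^2*(m + 1)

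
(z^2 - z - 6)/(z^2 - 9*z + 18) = (z + 2)/(z - 6)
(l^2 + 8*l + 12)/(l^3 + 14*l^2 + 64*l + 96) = (l + 2)/(l^2 + 8*l + 16)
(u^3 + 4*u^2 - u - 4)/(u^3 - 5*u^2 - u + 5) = (u + 4)/(u - 5)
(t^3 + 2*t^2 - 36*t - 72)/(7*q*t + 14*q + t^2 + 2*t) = (t^2 - 36)/(7*q + t)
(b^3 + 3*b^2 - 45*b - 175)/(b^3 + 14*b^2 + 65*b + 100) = (b - 7)/(b + 4)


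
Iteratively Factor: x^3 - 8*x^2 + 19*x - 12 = (x - 3)*(x^2 - 5*x + 4) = (x - 3)*(x - 1)*(x - 4)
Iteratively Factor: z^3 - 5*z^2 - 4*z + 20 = (z + 2)*(z^2 - 7*z + 10) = (z - 5)*(z + 2)*(z - 2)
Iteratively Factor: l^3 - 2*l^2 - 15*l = (l + 3)*(l^2 - 5*l) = (l - 5)*(l + 3)*(l)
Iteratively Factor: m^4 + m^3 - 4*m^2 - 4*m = (m + 2)*(m^3 - m^2 - 2*m) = m*(m + 2)*(m^2 - m - 2) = m*(m - 2)*(m + 2)*(m + 1)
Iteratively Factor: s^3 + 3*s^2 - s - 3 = (s + 1)*(s^2 + 2*s - 3) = (s - 1)*(s + 1)*(s + 3)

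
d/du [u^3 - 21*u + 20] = 3*u^2 - 21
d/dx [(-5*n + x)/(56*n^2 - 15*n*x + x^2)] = (56*n^2 - 15*n*x + x^2 - (5*n - x)*(15*n - 2*x))/(56*n^2 - 15*n*x + x^2)^2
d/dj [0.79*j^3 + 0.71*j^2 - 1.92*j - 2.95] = 2.37*j^2 + 1.42*j - 1.92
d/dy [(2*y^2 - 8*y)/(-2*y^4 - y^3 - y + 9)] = 2*(y*(y - 4)*(8*y^3 + 3*y^2 + 1) + 2*(2 - y)*(2*y^4 + y^3 + y - 9))/(2*y^4 + y^3 + y - 9)^2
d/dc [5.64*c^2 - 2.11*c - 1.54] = 11.28*c - 2.11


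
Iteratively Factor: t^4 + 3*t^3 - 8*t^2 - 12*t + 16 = (t + 4)*(t^3 - t^2 - 4*t + 4) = (t - 2)*(t + 4)*(t^2 + t - 2) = (t - 2)*(t + 2)*(t + 4)*(t - 1)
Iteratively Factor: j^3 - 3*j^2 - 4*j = (j + 1)*(j^2 - 4*j) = (j - 4)*(j + 1)*(j)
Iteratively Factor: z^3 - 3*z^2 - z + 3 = (z - 3)*(z^2 - 1) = (z - 3)*(z + 1)*(z - 1)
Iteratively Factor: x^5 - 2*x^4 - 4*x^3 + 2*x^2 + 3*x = (x + 1)*(x^4 - 3*x^3 - x^2 + 3*x) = x*(x + 1)*(x^3 - 3*x^2 - x + 3) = x*(x - 1)*(x + 1)*(x^2 - 2*x - 3) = x*(x - 1)*(x + 1)^2*(x - 3)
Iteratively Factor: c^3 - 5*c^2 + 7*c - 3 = (c - 1)*(c^2 - 4*c + 3) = (c - 1)^2*(c - 3)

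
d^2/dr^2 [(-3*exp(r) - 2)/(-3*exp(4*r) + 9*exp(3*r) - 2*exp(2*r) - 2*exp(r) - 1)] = (243*exp(8*r) - 603*exp(7*r) - 234*exp(6*r) + 1278*exp(5*r) - 378*exp(4*r) + 203*exp(3*r) + 150*exp(2*r) - 14*exp(r) - 1)*exp(r)/(27*exp(12*r) - 243*exp(11*r) + 783*exp(10*r) - 999*exp(9*r) + 225*exp(8*r) + 288*exp(7*r) + 107*exp(6*r) - 156*exp(5*r) - 63*exp(4*r) + 5*exp(3*r) + 18*exp(2*r) + 6*exp(r) + 1)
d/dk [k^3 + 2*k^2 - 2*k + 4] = 3*k^2 + 4*k - 2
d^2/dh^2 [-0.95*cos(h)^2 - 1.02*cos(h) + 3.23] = 1.02*cos(h) + 1.9*cos(2*h)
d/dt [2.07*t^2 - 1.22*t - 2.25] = 4.14*t - 1.22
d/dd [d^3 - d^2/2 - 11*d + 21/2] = 3*d^2 - d - 11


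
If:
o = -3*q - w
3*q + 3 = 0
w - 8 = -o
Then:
No Solution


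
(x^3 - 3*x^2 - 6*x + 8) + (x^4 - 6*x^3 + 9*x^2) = x^4 - 5*x^3 + 6*x^2 - 6*x + 8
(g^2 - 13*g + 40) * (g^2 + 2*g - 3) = g^4 - 11*g^3 + 11*g^2 + 119*g - 120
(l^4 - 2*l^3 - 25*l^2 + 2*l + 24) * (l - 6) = l^5 - 8*l^4 - 13*l^3 + 152*l^2 + 12*l - 144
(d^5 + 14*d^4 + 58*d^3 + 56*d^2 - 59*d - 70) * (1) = d^5 + 14*d^4 + 58*d^3 + 56*d^2 - 59*d - 70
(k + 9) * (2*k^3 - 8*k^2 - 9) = 2*k^4 + 10*k^3 - 72*k^2 - 9*k - 81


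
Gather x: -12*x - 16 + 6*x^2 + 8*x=6*x^2 - 4*x - 16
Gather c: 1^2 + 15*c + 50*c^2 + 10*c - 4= 50*c^2 + 25*c - 3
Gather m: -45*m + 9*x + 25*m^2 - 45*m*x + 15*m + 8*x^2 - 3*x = 25*m^2 + m*(-45*x - 30) + 8*x^2 + 6*x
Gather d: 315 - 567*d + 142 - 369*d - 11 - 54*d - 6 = 440 - 990*d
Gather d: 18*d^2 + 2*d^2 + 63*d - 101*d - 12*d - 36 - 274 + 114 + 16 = 20*d^2 - 50*d - 180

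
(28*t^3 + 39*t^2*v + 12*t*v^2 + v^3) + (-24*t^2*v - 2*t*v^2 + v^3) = 28*t^3 + 15*t^2*v + 10*t*v^2 + 2*v^3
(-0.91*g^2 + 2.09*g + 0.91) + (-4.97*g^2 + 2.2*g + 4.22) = -5.88*g^2 + 4.29*g + 5.13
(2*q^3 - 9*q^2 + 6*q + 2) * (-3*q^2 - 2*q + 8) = -6*q^5 + 23*q^4 + 16*q^3 - 90*q^2 + 44*q + 16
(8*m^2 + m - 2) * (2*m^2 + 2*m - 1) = 16*m^4 + 18*m^3 - 10*m^2 - 5*m + 2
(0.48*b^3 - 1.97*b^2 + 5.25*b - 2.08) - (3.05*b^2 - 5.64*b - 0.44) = 0.48*b^3 - 5.02*b^2 + 10.89*b - 1.64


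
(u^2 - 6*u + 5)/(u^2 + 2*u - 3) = (u - 5)/(u + 3)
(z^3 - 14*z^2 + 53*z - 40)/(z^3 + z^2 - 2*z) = (z^2 - 13*z + 40)/(z*(z + 2))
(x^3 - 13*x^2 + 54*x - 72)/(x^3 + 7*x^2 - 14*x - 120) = (x^2 - 9*x + 18)/(x^2 + 11*x + 30)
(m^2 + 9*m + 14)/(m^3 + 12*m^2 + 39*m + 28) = (m + 2)/(m^2 + 5*m + 4)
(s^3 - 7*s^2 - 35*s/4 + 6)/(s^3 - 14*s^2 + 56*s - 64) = (s^2 + s - 3/4)/(s^2 - 6*s + 8)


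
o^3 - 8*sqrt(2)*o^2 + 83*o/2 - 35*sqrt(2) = (o - 7*sqrt(2)/2)*(o - 5*sqrt(2)/2)*(o - 2*sqrt(2))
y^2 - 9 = (y - 3)*(y + 3)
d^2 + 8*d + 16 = (d + 4)^2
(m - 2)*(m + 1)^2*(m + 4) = m^4 + 4*m^3 - 3*m^2 - 14*m - 8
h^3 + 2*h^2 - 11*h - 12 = (h - 3)*(h + 1)*(h + 4)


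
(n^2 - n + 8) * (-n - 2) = -n^3 - n^2 - 6*n - 16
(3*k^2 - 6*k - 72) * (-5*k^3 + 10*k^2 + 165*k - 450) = -15*k^5 + 60*k^4 + 795*k^3 - 3060*k^2 - 9180*k + 32400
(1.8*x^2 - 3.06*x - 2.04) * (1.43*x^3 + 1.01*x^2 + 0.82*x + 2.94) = 2.574*x^5 - 2.5578*x^4 - 4.5318*x^3 + 0.7224*x^2 - 10.6692*x - 5.9976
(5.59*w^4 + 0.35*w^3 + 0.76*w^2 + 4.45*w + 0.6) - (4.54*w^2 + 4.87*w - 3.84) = 5.59*w^4 + 0.35*w^3 - 3.78*w^2 - 0.42*w + 4.44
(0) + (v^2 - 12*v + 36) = v^2 - 12*v + 36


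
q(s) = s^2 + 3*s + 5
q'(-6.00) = -9.00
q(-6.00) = 23.00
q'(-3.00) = -3.00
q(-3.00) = 5.00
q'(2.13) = 7.26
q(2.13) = 15.93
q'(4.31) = 11.62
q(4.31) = 36.51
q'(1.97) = 6.94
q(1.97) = 14.79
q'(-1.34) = 0.32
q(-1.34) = 2.78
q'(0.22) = 3.44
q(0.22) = 5.71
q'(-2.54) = -2.08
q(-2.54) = 3.83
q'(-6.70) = -10.40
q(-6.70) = 29.79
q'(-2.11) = -1.22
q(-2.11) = 3.12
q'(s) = 2*s + 3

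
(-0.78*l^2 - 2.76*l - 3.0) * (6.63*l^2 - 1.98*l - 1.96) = -5.1714*l^4 - 16.7544*l^3 - 12.8964*l^2 + 11.3496*l + 5.88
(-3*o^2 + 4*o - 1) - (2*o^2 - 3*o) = -5*o^2 + 7*o - 1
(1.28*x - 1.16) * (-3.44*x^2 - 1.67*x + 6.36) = -4.4032*x^3 + 1.8528*x^2 + 10.078*x - 7.3776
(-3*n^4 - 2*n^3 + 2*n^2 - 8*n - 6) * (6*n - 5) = -18*n^5 + 3*n^4 + 22*n^3 - 58*n^2 + 4*n + 30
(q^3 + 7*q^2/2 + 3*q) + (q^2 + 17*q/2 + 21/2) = q^3 + 9*q^2/2 + 23*q/2 + 21/2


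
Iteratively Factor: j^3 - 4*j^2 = (j)*(j^2 - 4*j) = j*(j - 4)*(j)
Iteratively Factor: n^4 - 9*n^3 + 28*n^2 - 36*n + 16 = (n - 4)*(n^3 - 5*n^2 + 8*n - 4) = (n - 4)*(n - 2)*(n^2 - 3*n + 2) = (n - 4)*(n - 2)*(n - 1)*(n - 2)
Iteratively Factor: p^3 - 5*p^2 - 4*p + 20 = (p - 5)*(p^2 - 4) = (p - 5)*(p - 2)*(p + 2)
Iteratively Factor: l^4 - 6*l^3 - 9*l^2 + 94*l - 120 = (l - 3)*(l^3 - 3*l^2 - 18*l + 40) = (l - 3)*(l + 4)*(l^2 - 7*l + 10) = (l - 5)*(l - 3)*(l + 4)*(l - 2)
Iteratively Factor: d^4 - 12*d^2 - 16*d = (d - 4)*(d^3 + 4*d^2 + 4*d) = (d - 4)*(d + 2)*(d^2 + 2*d) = d*(d - 4)*(d + 2)*(d + 2)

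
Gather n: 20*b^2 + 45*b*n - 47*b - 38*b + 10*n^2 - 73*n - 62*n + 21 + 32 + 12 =20*b^2 - 85*b + 10*n^2 + n*(45*b - 135) + 65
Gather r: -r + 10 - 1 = 9 - r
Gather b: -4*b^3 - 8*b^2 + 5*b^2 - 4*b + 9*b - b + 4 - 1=-4*b^3 - 3*b^2 + 4*b + 3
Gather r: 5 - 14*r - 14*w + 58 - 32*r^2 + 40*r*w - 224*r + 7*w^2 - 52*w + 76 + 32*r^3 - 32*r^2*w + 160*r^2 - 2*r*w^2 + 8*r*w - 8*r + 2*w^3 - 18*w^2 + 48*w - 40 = 32*r^3 + r^2*(128 - 32*w) + r*(-2*w^2 + 48*w - 246) + 2*w^3 - 11*w^2 - 18*w + 99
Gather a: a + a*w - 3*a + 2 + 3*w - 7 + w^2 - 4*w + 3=a*(w - 2) + w^2 - w - 2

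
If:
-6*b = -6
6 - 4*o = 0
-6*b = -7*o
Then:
No Solution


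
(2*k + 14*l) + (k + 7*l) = 3*k + 21*l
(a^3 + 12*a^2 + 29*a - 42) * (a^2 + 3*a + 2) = a^5 + 15*a^4 + 67*a^3 + 69*a^2 - 68*a - 84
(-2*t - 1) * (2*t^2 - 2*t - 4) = -4*t^3 + 2*t^2 + 10*t + 4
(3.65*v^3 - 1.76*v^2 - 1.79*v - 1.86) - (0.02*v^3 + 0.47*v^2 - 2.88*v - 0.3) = 3.63*v^3 - 2.23*v^2 + 1.09*v - 1.56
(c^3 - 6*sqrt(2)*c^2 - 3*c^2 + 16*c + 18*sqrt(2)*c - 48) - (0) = c^3 - 6*sqrt(2)*c^2 - 3*c^2 + 16*c + 18*sqrt(2)*c - 48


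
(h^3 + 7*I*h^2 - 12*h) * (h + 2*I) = h^4 + 9*I*h^3 - 26*h^2 - 24*I*h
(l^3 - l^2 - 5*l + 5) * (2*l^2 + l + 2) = 2*l^5 - l^4 - 9*l^3 + 3*l^2 - 5*l + 10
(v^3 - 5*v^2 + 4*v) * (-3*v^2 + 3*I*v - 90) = -3*v^5 + 15*v^4 + 3*I*v^4 - 102*v^3 - 15*I*v^3 + 450*v^2 + 12*I*v^2 - 360*v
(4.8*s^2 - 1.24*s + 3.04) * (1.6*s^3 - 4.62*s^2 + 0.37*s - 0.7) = 7.68*s^5 - 24.16*s^4 + 12.3688*s^3 - 17.8636*s^2 + 1.9928*s - 2.128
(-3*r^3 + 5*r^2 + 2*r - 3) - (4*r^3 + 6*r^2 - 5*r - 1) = -7*r^3 - r^2 + 7*r - 2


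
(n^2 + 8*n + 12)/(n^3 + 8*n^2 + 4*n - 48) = (n + 2)/(n^2 + 2*n - 8)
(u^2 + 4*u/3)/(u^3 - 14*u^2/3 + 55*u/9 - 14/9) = 3*u*(3*u + 4)/(9*u^3 - 42*u^2 + 55*u - 14)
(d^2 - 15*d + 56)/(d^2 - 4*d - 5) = (-d^2 + 15*d - 56)/(-d^2 + 4*d + 5)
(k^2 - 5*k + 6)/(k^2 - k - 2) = (k - 3)/(k + 1)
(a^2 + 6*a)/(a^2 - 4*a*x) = (a + 6)/(a - 4*x)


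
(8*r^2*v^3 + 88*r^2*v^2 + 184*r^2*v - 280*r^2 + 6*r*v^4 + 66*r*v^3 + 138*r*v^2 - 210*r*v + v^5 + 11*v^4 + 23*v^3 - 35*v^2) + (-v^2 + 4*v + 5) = 8*r^2*v^3 + 88*r^2*v^2 + 184*r^2*v - 280*r^2 + 6*r*v^4 + 66*r*v^3 + 138*r*v^2 - 210*r*v + v^5 + 11*v^4 + 23*v^3 - 36*v^2 + 4*v + 5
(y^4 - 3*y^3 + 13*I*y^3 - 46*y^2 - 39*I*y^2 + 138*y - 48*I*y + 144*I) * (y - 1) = y^5 - 4*y^4 + 13*I*y^4 - 43*y^3 - 52*I*y^3 + 184*y^2 - 9*I*y^2 - 138*y + 192*I*y - 144*I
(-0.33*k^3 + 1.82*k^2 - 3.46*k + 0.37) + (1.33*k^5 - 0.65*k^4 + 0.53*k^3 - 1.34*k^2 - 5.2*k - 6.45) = 1.33*k^5 - 0.65*k^4 + 0.2*k^3 + 0.48*k^2 - 8.66*k - 6.08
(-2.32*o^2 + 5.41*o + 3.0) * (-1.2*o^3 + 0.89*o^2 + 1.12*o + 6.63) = 2.784*o^5 - 8.5568*o^4 - 1.3835*o^3 - 6.6524*o^2 + 39.2283*o + 19.89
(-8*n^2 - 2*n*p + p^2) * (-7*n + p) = 56*n^3 + 6*n^2*p - 9*n*p^2 + p^3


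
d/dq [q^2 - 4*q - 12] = 2*q - 4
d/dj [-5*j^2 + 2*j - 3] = 2 - 10*j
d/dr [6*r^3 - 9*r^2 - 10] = 18*r*(r - 1)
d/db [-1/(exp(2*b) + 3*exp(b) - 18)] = (2*exp(b) + 3)*exp(b)/(exp(2*b) + 3*exp(b) - 18)^2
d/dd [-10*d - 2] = -10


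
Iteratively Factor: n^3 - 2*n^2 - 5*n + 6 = (n + 2)*(n^2 - 4*n + 3) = (n - 1)*(n + 2)*(n - 3)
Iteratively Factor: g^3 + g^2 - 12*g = (g + 4)*(g^2 - 3*g) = (g - 3)*(g + 4)*(g)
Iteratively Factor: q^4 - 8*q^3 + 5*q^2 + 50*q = (q)*(q^3 - 8*q^2 + 5*q + 50) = q*(q - 5)*(q^2 - 3*q - 10) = q*(q - 5)^2*(q + 2)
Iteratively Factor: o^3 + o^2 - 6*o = (o)*(o^2 + o - 6) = o*(o - 2)*(o + 3)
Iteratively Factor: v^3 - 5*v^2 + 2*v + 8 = (v - 4)*(v^2 - v - 2) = (v - 4)*(v - 2)*(v + 1)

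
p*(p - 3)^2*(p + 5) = p^4 - p^3 - 21*p^2 + 45*p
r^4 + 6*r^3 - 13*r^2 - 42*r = r*(r - 3)*(r + 2)*(r + 7)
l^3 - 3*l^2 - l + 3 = (l - 3)*(l - 1)*(l + 1)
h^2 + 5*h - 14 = (h - 2)*(h + 7)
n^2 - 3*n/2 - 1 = (n - 2)*(n + 1/2)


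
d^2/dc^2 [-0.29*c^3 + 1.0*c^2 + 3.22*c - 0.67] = 2.0 - 1.74*c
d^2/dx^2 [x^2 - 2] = 2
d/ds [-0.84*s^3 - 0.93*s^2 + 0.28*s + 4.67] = -2.52*s^2 - 1.86*s + 0.28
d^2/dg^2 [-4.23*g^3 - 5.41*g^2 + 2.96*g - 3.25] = -25.38*g - 10.82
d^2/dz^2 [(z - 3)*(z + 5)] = 2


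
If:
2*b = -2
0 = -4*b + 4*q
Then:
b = -1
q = -1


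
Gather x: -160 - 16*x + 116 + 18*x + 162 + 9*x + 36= 11*x + 154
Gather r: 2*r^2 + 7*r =2*r^2 + 7*r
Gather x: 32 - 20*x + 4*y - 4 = -20*x + 4*y + 28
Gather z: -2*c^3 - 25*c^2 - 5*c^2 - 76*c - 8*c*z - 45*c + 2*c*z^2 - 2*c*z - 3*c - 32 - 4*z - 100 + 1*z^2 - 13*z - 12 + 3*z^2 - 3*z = -2*c^3 - 30*c^2 - 124*c + z^2*(2*c + 4) + z*(-10*c - 20) - 144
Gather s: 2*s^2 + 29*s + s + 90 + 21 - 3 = 2*s^2 + 30*s + 108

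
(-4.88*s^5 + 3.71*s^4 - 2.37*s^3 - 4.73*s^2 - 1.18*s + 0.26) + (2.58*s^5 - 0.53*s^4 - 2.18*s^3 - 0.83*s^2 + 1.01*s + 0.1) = -2.3*s^5 + 3.18*s^4 - 4.55*s^3 - 5.56*s^2 - 0.17*s + 0.36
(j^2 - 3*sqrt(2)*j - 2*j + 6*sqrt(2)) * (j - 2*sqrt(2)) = j^3 - 5*sqrt(2)*j^2 - 2*j^2 + 12*j + 10*sqrt(2)*j - 24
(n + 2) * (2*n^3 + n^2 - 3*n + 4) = 2*n^4 + 5*n^3 - n^2 - 2*n + 8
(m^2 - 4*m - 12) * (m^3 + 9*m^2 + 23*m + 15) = m^5 + 5*m^4 - 25*m^3 - 185*m^2 - 336*m - 180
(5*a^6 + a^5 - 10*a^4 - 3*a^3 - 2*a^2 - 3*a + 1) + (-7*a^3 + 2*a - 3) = 5*a^6 + a^5 - 10*a^4 - 10*a^3 - 2*a^2 - a - 2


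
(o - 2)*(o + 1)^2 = o^3 - 3*o - 2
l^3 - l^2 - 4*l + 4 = (l - 2)*(l - 1)*(l + 2)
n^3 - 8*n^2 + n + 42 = (n - 7)*(n - 3)*(n + 2)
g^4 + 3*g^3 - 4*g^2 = g^2*(g - 1)*(g + 4)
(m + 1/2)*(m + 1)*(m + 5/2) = m^3 + 4*m^2 + 17*m/4 + 5/4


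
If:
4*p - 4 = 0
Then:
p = 1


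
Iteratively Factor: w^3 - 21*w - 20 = (w + 1)*(w^2 - w - 20) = (w + 1)*(w + 4)*(w - 5)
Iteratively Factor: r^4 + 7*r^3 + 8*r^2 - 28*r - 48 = (r + 2)*(r^3 + 5*r^2 - 2*r - 24) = (r - 2)*(r + 2)*(r^2 + 7*r + 12) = (r - 2)*(r + 2)*(r + 4)*(r + 3)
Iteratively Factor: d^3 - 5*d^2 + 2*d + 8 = (d - 4)*(d^2 - d - 2) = (d - 4)*(d + 1)*(d - 2)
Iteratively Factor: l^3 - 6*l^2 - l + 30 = (l - 5)*(l^2 - l - 6) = (l - 5)*(l - 3)*(l + 2)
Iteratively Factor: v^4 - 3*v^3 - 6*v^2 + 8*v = (v - 4)*(v^3 + v^2 - 2*v) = (v - 4)*(v + 2)*(v^2 - v) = (v - 4)*(v - 1)*(v + 2)*(v)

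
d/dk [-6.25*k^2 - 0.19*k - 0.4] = -12.5*k - 0.19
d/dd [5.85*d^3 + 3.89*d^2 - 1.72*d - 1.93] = 17.55*d^2 + 7.78*d - 1.72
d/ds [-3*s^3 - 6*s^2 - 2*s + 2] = -9*s^2 - 12*s - 2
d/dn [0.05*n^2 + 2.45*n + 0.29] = 0.1*n + 2.45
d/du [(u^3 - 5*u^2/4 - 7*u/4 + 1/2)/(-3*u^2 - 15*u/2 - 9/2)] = (-8*u^2 - 24*u + 31)/(6*(4*u^2 + 12*u + 9))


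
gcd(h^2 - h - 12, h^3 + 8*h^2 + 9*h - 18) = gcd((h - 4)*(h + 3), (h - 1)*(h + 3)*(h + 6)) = h + 3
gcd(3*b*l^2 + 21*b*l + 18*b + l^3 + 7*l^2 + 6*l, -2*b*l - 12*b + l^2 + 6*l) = l + 6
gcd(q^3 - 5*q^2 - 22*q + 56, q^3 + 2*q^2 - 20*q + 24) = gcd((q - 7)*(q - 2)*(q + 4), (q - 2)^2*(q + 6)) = q - 2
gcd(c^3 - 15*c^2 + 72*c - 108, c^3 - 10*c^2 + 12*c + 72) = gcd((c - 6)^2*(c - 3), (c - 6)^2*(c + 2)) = c^2 - 12*c + 36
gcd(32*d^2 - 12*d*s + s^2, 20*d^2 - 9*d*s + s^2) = -4*d + s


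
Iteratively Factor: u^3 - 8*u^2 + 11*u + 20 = (u - 4)*(u^2 - 4*u - 5) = (u - 5)*(u - 4)*(u + 1)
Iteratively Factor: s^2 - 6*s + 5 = (s - 1)*(s - 5)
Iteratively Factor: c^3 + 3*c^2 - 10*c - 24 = (c + 4)*(c^2 - c - 6) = (c - 3)*(c + 4)*(c + 2)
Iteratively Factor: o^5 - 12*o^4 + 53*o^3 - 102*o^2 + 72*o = (o - 4)*(o^4 - 8*o^3 + 21*o^2 - 18*o) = o*(o - 4)*(o^3 - 8*o^2 + 21*o - 18) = o*(o - 4)*(o - 3)*(o^2 - 5*o + 6) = o*(o - 4)*(o - 3)^2*(o - 2)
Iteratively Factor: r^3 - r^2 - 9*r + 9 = (r + 3)*(r^2 - 4*r + 3) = (r - 3)*(r + 3)*(r - 1)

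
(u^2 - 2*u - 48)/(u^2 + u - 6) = (u^2 - 2*u - 48)/(u^2 + u - 6)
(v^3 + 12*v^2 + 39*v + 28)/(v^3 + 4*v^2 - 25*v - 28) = (v + 4)/(v - 4)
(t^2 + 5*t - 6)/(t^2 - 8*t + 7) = (t + 6)/(t - 7)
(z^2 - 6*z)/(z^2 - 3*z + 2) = z*(z - 6)/(z^2 - 3*z + 2)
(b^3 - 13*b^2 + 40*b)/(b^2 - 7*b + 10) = b*(b - 8)/(b - 2)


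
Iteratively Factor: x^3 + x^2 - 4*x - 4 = (x + 1)*(x^2 - 4) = (x - 2)*(x + 1)*(x + 2)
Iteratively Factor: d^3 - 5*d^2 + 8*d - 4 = (d - 2)*(d^2 - 3*d + 2) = (d - 2)*(d - 1)*(d - 2)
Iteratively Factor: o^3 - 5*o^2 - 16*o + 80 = (o + 4)*(o^2 - 9*o + 20) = (o - 4)*(o + 4)*(o - 5)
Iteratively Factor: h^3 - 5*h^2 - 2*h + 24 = (h + 2)*(h^2 - 7*h + 12) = (h - 4)*(h + 2)*(h - 3)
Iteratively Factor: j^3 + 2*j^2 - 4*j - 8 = (j + 2)*(j^2 - 4) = (j + 2)^2*(j - 2)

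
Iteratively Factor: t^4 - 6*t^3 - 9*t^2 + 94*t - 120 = (t + 4)*(t^3 - 10*t^2 + 31*t - 30) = (t - 2)*(t + 4)*(t^2 - 8*t + 15) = (t - 3)*(t - 2)*(t + 4)*(t - 5)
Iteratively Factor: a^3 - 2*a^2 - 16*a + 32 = (a - 2)*(a^2 - 16) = (a - 2)*(a + 4)*(a - 4)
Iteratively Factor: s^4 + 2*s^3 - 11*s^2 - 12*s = (s + 4)*(s^3 - 2*s^2 - 3*s) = s*(s + 4)*(s^2 - 2*s - 3) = s*(s - 3)*(s + 4)*(s + 1)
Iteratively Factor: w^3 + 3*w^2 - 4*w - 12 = (w + 2)*(w^2 + w - 6) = (w + 2)*(w + 3)*(w - 2)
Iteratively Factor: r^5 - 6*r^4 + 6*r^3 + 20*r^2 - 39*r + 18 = (r - 1)*(r^4 - 5*r^3 + r^2 + 21*r - 18) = (r - 3)*(r - 1)*(r^3 - 2*r^2 - 5*r + 6) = (r - 3)*(r - 1)*(r + 2)*(r^2 - 4*r + 3) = (r - 3)*(r - 1)^2*(r + 2)*(r - 3)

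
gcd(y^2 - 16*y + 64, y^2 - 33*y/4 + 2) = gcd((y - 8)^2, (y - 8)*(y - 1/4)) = y - 8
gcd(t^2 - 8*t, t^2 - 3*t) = t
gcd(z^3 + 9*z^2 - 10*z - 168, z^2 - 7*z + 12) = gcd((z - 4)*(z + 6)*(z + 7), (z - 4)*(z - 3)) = z - 4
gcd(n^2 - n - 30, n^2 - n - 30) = n^2 - n - 30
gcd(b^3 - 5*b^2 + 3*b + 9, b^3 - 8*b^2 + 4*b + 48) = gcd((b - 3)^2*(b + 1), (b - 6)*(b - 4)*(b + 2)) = 1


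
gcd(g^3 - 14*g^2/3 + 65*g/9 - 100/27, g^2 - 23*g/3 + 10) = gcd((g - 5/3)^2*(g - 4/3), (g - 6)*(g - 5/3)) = g - 5/3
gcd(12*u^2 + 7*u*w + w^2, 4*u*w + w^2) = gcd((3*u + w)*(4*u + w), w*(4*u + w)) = 4*u + w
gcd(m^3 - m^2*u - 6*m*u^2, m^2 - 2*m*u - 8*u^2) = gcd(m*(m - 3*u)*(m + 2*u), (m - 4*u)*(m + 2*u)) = m + 2*u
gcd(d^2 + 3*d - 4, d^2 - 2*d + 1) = d - 1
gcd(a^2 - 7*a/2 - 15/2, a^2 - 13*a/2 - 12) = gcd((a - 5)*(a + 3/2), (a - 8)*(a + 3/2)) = a + 3/2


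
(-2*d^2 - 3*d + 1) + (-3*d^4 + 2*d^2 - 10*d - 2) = -3*d^4 - 13*d - 1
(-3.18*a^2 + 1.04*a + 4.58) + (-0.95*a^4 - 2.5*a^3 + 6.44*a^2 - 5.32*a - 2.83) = -0.95*a^4 - 2.5*a^3 + 3.26*a^2 - 4.28*a + 1.75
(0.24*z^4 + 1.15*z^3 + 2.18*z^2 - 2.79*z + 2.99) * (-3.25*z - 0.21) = -0.78*z^5 - 3.7879*z^4 - 7.3265*z^3 + 8.6097*z^2 - 9.1316*z - 0.6279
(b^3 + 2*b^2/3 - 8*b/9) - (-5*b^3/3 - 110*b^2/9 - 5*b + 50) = 8*b^3/3 + 116*b^2/9 + 37*b/9 - 50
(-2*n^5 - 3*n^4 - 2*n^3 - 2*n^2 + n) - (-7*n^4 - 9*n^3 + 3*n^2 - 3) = -2*n^5 + 4*n^4 + 7*n^3 - 5*n^2 + n + 3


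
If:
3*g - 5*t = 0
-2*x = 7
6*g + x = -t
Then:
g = 35/66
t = 7/22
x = -7/2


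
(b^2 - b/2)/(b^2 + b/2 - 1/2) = b/(b + 1)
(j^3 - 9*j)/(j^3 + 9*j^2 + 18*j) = (j - 3)/(j + 6)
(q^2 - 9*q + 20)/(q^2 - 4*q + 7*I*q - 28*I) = (q - 5)/(q + 7*I)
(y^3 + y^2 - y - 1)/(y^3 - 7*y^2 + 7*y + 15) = (y^2 - 1)/(y^2 - 8*y + 15)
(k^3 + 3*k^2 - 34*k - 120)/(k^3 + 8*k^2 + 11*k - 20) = (k - 6)/(k - 1)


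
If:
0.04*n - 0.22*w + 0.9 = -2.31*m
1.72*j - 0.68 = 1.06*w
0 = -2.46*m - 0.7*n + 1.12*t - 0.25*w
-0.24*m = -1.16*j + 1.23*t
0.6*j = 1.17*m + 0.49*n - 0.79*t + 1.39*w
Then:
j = 0.40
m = -0.43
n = 2.24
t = 0.46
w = 0.00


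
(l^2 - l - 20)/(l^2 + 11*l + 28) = (l - 5)/(l + 7)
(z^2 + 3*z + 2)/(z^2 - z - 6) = (z + 1)/(z - 3)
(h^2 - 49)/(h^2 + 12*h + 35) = (h - 7)/(h + 5)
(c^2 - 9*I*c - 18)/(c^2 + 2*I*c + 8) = (c^2 - 9*I*c - 18)/(c^2 + 2*I*c + 8)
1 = 1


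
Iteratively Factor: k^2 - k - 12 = (k - 4)*(k + 3)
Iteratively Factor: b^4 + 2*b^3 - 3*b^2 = (b + 3)*(b^3 - b^2) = b*(b + 3)*(b^2 - b) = b^2*(b + 3)*(b - 1)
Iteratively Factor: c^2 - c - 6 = (c - 3)*(c + 2)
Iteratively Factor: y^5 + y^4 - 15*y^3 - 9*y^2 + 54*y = (y)*(y^4 + y^3 - 15*y^2 - 9*y + 54) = y*(y - 3)*(y^3 + 4*y^2 - 3*y - 18) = y*(y - 3)*(y + 3)*(y^2 + y - 6) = y*(y - 3)*(y - 2)*(y + 3)*(y + 3)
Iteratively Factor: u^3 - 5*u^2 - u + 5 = (u + 1)*(u^2 - 6*u + 5) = (u - 1)*(u + 1)*(u - 5)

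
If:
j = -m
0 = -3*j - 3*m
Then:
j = -m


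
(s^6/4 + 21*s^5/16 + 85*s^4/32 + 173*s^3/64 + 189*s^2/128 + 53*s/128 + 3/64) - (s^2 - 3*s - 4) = s^6/4 + 21*s^5/16 + 85*s^4/32 + 173*s^3/64 + 61*s^2/128 + 437*s/128 + 259/64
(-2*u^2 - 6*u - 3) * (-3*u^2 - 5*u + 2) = 6*u^4 + 28*u^3 + 35*u^2 + 3*u - 6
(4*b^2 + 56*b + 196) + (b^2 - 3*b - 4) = 5*b^2 + 53*b + 192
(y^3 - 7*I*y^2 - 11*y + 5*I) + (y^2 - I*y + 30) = y^3 + y^2 - 7*I*y^2 - 11*y - I*y + 30 + 5*I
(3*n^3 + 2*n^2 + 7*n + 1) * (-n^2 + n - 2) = -3*n^5 + n^4 - 11*n^3 + 2*n^2 - 13*n - 2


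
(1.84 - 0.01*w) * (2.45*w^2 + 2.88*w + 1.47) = -0.0245*w^3 + 4.4792*w^2 + 5.2845*w + 2.7048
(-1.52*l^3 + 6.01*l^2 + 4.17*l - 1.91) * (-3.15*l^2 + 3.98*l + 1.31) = 4.788*l^5 - 24.9811*l^4 + 8.7931*l^3 + 30.4862*l^2 - 2.1391*l - 2.5021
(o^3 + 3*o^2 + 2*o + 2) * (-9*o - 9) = -9*o^4 - 36*o^3 - 45*o^2 - 36*o - 18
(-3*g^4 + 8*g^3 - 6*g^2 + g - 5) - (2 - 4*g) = -3*g^4 + 8*g^3 - 6*g^2 + 5*g - 7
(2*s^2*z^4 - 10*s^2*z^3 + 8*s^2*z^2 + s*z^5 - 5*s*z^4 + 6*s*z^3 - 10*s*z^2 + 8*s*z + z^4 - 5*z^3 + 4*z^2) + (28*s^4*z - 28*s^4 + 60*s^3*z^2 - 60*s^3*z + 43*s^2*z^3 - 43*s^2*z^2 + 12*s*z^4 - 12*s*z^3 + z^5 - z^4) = 28*s^4*z - 28*s^4 + 60*s^3*z^2 - 60*s^3*z + 2*s^2*z^4 + 33*s^2*z^3 - 35*s^2*z^2 + s*z^5 + 7*s*z^4 - 6*s*z^3 - 10*s*z^2 + 8*s*z + z^5 - 5*z^3 + 4*z^2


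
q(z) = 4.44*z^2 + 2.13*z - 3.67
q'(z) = 8.88*z + 2.13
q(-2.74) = 23.83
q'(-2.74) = -22.20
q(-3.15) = 33.68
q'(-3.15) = -25.84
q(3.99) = 75.51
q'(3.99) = 37.56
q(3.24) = 49.84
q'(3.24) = 30.90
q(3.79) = 68.18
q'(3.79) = 35.79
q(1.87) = 15.84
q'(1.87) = 18.74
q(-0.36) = -3.86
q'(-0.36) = -1.07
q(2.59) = 31.63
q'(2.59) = 25.13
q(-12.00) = 610.13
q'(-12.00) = -104.43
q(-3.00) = 29.90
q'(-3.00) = -24.51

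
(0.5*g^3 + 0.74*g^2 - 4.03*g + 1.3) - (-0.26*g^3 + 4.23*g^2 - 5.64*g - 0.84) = 0.76*g^3 - 3.49*g^2 + 1.61*g + 2.14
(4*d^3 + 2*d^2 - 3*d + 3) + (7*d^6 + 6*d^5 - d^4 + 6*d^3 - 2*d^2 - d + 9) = 7*d^6 + 6*d^5 - d^4 + 10*d^3 - 4*d + 12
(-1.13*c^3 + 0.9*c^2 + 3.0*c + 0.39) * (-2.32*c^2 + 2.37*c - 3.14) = 2.6216*c^5 - 4.7661*c^4 - 1.2788*c^3 + 3.3792*c^2 - 8.4957*c - 1.2246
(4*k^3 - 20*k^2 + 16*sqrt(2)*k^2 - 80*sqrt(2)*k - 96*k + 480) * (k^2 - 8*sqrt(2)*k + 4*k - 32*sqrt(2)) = 4*k^5 - 16*sqrt(2)*k^4 - 4*k^4 - 432*k^3 + 16*sqrt(2)*k^3 + 352*k^2 + 1088*sqrt(2)*k^2 - 768*sqrt(2)*k + 7040*k - 15360*sqrt(2)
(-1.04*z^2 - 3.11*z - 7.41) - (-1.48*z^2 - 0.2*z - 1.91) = 0.44*z^2 - 2.91*z - 5.5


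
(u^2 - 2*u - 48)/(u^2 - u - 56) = (u + 6)/(u + 7)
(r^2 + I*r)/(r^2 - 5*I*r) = (r + I)/(r - 5*I)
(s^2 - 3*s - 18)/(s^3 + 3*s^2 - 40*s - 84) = (s + 3)/(s^2 + 9*s + 14)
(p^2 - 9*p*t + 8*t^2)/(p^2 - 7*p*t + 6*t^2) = (p - 8*t)/(p - 6*t)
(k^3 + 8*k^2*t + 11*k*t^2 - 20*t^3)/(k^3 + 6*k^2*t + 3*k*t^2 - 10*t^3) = (k + 4*t)/(k + 2*t)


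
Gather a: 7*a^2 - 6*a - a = 7*a^2 - 7*a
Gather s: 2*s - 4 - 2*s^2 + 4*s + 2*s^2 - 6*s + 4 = 0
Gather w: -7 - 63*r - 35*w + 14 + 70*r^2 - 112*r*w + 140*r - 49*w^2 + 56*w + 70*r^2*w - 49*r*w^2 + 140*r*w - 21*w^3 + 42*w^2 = 70*r^2 + 77*r - 21*w^3 + w^2*(-49*r - 7) + w*(70*r^2 + 28*r + 21) + 7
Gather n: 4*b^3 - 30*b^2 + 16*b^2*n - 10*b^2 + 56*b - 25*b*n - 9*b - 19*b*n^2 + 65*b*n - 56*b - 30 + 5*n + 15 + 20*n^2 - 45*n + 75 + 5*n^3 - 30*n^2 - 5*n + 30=4*b^3 - 40*b^2 - 9*b + 5*n^3 + n^2*(-19*b - 10) + n*(16*b^2 + 40*b - 45) + 90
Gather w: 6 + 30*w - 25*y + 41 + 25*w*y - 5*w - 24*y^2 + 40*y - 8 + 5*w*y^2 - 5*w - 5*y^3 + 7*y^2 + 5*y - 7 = w*(5*y^2 + 25*y + 20) - 5*y^3 - 17*y^2 + 20*y + 32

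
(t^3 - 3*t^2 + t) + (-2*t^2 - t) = t^3 - 5*t^2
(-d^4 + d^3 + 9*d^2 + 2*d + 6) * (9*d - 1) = -9*d^5 + 10*d^4 + 80*d^3 + 9*d^2 + 52*d - 6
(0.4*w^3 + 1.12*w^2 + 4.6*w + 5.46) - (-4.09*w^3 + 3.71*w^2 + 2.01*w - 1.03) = 4.49*w^3 - 2.59*w^2 + 2.59*w + 6.49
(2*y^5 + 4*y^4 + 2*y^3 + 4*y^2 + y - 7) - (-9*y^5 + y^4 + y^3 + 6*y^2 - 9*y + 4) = 11*y^5 + 3*y^4 + y^3 - 2*y^2 + 10*y - 11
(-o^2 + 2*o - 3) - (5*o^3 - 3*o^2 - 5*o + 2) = -5*o^3 + 2*o^2 + 7*o - 5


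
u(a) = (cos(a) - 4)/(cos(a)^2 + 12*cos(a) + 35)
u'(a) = (2*sin(a)*cos(a) + 12*sin(a))*(cos(a) - 4)/(cos(a)^2 + 12*cos(a) + 35)^2 - sin(a)/(cos(a)^2 + 12*cos(a) + 35) = (cos(a)^2 - 8*cos(a) - 83)*sin(a)/(cos(a)^2 + 12*cos(a) + 35)^2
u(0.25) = -0.06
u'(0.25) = -0.01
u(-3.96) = -0.17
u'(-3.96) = -0.08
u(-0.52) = -0.07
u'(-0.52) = 0.02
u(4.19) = -0.15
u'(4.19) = 0.08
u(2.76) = -0.20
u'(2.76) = -0.05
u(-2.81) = -0.20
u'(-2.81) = 0.04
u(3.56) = -0.20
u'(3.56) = 0.05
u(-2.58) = -0.19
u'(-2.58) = 0.06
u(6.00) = -0.06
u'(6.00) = 0.01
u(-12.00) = -0.07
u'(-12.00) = -0.02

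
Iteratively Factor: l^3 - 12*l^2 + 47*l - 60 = (l - 5)*(l^2 - 7*l + 12) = (l - 5)*(l - 3)*(l - 4)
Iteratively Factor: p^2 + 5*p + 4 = (p + 4)*(p + 1)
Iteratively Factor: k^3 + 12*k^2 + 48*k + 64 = (k + 4)*(k^2 + 8*k + 16) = (k + 4)^2*(k + 4)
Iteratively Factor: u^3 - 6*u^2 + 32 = (u + 2)*(u^2 - 8*u + 16) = (u - 4)*(u + 2)*(u - 4)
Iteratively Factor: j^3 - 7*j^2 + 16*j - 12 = (j - 2)*(j^2 - 5*j + 6) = (j - 2)^2*(j - 3)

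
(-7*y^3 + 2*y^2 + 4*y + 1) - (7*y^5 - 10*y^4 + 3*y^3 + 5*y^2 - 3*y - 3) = -7*y^5 + 10*y^4 - 10*y^3 - 3*y^2 + 7*y + 4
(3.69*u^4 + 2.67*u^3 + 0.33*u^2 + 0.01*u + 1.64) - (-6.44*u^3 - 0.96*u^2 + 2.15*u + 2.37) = 3.69*u^4 + 9.11*u^3 + 1.29*u^2 - 2.14*u - 0.73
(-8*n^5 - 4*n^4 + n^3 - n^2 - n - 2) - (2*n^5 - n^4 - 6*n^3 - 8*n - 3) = -10*n^5 - 3*n^4 + 7*n^3 - n^2 + 7*n + 1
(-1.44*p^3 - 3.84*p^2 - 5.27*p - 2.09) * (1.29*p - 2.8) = -1.8576*p^4 - 0.9216*p^3 + 3.9537*p^2 + 12.0599*p + 5.852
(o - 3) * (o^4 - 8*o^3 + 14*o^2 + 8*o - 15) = o^5 - 11*o^4 + 38*o^3 - 34*o^2 - 39*o + 45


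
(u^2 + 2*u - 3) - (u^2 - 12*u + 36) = 14*u - 39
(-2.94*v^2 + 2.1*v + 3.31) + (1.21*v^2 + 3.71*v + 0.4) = -1.73*v^2 + 5.81*v + 3.71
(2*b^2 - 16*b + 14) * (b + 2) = 2*b^3 - 12*b^2 - 18*b + 28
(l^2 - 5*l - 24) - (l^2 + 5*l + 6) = -10*l - 30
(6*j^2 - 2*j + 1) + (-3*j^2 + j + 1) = 3*j^2 - j + 2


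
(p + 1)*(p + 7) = p^2 + 8*p + 7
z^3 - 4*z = z*(z - 2)*(z + 2)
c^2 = c^2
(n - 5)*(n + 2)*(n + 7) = n^3 + 4*n^2 - 31*n - 70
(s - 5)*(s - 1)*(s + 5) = s^3 - s^2 - 25*s + 25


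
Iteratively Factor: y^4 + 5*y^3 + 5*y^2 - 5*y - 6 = (y + 3)*(y^3 + 2*y^2 - y - 2) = (y - 1)*(y + 3)*(y^2 + 3*y + 2) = (y - 1)*(y + 2)*(y + 3)*(y + 1)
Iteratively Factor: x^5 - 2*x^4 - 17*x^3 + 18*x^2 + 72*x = (x)*(x^4 - 2*x^3 - 17*x^2 + 18*x + 72) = x*(x - 3)*(x^3 + x^2 - 14*x - 24) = x*(x - 3)*(x + 2)*(x^2 - x - 12) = x*(x - 4)*(x - 3)*(x + 2)*(x + 3)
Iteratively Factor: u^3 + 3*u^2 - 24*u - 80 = (u + 4)*(u^2 - u - 20) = (u - 5)*(u + 4)*(u + 4)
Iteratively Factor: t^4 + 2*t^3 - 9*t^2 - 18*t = (t + 2)*(t^3 - 9*t) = (t - 3)*(t + 2)*(t^2 + 3*t) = t*(t - 3)*(t + 2)*(t + 3)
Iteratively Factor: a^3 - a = (a - 1)*(a^2 + a) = (a - 1)*(a + 1)*(a)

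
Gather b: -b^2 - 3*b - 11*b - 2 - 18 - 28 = -b^2 - 14*b - 48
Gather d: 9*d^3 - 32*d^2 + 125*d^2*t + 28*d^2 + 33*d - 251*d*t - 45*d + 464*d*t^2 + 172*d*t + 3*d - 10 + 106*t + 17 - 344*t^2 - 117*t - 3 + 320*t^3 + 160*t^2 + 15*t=9*d^3 + d^2*(125*t - 4) + d*(464*t^2 - 79*t - 9) + 320*t^3 - 184*t^2 + 4*t + 4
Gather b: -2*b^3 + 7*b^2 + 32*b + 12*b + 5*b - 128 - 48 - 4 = -2*b^3 + 7*b^2 + 49*b - 180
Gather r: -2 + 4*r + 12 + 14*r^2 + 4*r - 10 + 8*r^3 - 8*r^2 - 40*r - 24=8*r^3 + 6*r^2 - 32*r - 24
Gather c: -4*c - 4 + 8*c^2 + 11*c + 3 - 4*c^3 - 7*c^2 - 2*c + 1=-4*c^3 + c^2 + 5*c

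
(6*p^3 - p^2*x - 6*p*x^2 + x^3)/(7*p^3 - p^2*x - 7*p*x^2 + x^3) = (-6*p + x)/(-7*p + x)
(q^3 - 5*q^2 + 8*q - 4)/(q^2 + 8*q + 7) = (q^3 - 5*q^2 + 8*q - 4)/(q^2 + 8*q + 7)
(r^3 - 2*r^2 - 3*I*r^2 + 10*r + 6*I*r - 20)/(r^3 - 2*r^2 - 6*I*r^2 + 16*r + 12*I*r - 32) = (r - 5*I)/(r - 8*I)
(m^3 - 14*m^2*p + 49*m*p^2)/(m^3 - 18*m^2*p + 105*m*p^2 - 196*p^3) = m/(m - 4*p)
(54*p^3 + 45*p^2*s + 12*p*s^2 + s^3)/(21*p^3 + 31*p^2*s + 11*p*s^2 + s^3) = (18*p^2 + 9*p*s + s^2)/(7*p^2 + 8*p*s + s^2)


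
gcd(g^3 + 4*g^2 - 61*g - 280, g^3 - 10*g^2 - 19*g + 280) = g^2 - 3*g - 40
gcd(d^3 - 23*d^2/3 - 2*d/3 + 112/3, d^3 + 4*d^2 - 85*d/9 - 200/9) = d - 8/3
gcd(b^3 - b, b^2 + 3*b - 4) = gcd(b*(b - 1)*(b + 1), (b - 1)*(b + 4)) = b - 1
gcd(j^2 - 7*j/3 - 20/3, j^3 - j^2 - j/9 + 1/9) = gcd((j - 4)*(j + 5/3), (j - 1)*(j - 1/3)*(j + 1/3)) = 1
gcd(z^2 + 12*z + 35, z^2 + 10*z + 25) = z + 5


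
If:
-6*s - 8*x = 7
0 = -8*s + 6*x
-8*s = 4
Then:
No Solution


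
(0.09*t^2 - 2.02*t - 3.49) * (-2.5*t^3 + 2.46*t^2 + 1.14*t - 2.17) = -0.225*t^5 + 5.2714*t^4 + 3.8584*t^3 - 11.0835*t^2 + 0.4048*t + 7.5733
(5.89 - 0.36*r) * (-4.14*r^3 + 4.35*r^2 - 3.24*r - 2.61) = 1.4904*r^4 - 25.9506*r^3 + 26.7879*r^2 - 18.144*r - 15.3729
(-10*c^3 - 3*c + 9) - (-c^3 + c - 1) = -9*c^3 - 4*c + 10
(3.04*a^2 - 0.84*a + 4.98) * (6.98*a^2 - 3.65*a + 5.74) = 21.2192*a^4 - 16.9592*a^3 + 55.276*a^2 - 22.9986*a + 28.5852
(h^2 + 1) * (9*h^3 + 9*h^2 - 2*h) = 9*h^5 + 9*h^4 + 7*h^3 + 9*h^2 - 2*h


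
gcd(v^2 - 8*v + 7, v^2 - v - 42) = v - 7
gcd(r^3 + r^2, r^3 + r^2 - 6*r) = r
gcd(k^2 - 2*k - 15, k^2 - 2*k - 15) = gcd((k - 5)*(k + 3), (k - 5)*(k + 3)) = k^2 - 2*k - 15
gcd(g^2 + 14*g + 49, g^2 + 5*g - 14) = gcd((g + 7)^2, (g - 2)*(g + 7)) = g + 7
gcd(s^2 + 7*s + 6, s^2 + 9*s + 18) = s + 6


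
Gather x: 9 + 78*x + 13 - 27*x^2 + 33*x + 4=-27*x^2 + 111*x + 26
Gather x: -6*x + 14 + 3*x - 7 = 7 - 3*x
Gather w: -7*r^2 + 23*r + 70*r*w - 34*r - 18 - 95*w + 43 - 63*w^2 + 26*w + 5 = -7*r^2 - 11*r - 63*w^2 + w*(70*r - 69) + 30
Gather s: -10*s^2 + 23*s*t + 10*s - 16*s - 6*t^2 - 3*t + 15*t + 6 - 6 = -10*s^2 + s*(23*t - 6) - 6*t^2 + 12*t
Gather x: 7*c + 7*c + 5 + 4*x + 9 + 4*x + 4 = 14*c + 8*x + 18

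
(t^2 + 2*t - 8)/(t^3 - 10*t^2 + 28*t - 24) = (t + 4)/(t^2 - 8*t + 12)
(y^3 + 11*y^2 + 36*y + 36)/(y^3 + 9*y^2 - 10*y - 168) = (y^2 + 5*y + 6)/(y^2 + 3*y - 28)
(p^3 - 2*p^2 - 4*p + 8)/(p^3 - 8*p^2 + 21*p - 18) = (p^2 - 4)/(p^2 - 6*p + 9)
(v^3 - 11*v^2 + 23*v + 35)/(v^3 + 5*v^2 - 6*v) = (v^3 - 11*v^2 + 23*v + 35)/(v*(v^2 + 5*v - 6))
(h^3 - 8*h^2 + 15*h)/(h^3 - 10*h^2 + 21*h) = (h - 5)/(h - 7)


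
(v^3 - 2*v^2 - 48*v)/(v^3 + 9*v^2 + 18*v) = (v - 8)/(v + 3)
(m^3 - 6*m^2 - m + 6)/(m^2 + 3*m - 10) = (m^3 - 6*m^2 - m + 6)/(m^2 + 3*m - 10)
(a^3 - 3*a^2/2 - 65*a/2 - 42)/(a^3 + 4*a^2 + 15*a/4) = 2*(a^2 - 3*a - 28)/(a*(2*a + 5))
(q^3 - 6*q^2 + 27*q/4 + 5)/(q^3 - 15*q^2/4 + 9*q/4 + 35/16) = 4*(q - 4)/(4*q - 7)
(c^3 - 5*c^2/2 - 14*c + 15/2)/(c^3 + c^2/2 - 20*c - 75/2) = (2*c - 1)/(2*c + 5)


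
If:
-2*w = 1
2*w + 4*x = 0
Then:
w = -1/2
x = 1/4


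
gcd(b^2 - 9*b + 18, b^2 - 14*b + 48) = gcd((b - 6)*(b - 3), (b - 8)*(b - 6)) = b - 6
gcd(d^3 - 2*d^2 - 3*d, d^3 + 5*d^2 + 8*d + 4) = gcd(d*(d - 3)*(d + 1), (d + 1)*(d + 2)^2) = d + 1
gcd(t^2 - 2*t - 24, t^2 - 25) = 1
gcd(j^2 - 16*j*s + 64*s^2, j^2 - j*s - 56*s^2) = -j + 8*s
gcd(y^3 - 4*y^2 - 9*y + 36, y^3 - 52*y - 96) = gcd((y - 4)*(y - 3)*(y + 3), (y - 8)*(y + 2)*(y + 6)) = 1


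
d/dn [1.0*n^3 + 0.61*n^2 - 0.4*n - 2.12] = 3.0*n^2 + 1.22*n - 0.4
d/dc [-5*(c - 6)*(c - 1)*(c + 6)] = -15*c^2 + 10*c + 180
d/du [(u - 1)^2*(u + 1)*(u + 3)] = 4*u^3 + 6*u^2 - 8*u - 2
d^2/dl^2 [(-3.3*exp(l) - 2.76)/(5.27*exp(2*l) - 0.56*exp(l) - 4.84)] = (-91.65057*exp(4*l) - 316.351776*exp(3*l) - 480.598704*exp(2*l) - 273.516288*exp(l) - 69.823776)*exp(l)/(146.363183*exp(6*l) - 46.658472*exp(5*l) - 398.304492*exp(4*l) + 85.527232*exp(3*l) + 365.805264*exp(2*l) - 39.355008*exp(l) - 113.379904)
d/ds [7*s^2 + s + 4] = 14*s + 1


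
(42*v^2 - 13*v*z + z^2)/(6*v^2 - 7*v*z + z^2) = (-7*v + z)/(-v + z)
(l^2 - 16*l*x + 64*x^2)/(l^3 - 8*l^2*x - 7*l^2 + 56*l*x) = (l - 8*x)/(l*(l - 7))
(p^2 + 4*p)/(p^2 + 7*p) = (p + 4)/(p + 7)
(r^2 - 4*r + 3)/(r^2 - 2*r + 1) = (r - 3)/(r - 1)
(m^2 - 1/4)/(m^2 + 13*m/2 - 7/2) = (m + 1/2)/(m + 7)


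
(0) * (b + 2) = 0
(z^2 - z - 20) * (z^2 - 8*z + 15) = z^4 - 9*z^3 + 3*z^2 + 145*z - 300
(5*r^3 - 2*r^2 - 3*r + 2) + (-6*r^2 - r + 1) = 5*r^3 - 8*r^2 - 4*r + 3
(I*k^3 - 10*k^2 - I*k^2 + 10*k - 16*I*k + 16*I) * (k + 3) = I*k^4 - 10*k^3 + 2*I*k^3 - 20*k^2 - 19*I*k^2 + 30*k - 32*I*k + 48*I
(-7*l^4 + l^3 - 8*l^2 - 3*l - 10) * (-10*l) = 70*l^5 - 10*l^4 + 80*l^3 + 30*l^2 + 100*l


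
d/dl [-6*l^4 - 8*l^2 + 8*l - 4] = -24*l^3 - 16*l + 8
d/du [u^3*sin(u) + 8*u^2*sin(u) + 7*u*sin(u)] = u^3*cos(u) + 3*u^2*sin(u) + 8*u^2*cos(u) + 16*u*sin(u) + 7*u*cos(u) + 7*sin(u)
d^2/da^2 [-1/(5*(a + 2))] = -2/(5*(a + 2)^3)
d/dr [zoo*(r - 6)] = zoo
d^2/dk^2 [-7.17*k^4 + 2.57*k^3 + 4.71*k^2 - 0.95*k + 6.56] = -86.04*k^2 + 15.42*k + 9.42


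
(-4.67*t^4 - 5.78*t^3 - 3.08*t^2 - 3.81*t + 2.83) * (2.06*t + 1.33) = -9.6202*t^5 - 18.1179*t^4 - 14.0322*t^3 - 11.945*t^2 + 0.7625*t + 3.7639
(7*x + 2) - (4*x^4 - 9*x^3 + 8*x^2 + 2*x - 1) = -4*x^4 + 9*x^3 - 8*x^2 + 5*x + 3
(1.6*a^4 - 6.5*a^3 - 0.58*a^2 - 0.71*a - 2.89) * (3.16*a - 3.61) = 5.056*a^5 - 26.316*a^4 + 21.6322*a^3 - 0.1498*a^2 - 6.5693*a + 10.4329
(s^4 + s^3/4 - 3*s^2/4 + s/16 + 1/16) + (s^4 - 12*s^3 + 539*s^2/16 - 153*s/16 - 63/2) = 2*s^4 - 47*s^3/4 + 527*s^2/16 - 19*s/2 - 503/16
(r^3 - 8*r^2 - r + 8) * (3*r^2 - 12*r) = 3*r^5 - 36*r^4 + 93*r^3 + 36*r^2 - 96*r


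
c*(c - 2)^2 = c^3 - 4*c^2 + 4*c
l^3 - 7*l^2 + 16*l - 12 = (l - 3)*(l - 2)^2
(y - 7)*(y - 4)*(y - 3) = y^3 - 14*y^2 + 61*y - 84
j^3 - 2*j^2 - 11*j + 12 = (j - 4)*(j - 1)*(j + 3)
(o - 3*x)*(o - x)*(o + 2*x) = o^3 - 2*o^2*x - 5*o*x^2 + 6*x^3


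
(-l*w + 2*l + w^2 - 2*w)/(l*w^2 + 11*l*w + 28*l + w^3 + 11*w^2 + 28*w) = (-l*w + 2*l + w^2 - 2*w)/(l*w^2 + 11*l*w + 28*l + w^3 + 11*w^2 + 28*w)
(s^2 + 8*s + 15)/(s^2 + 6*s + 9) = (s + 5)/(s + 3)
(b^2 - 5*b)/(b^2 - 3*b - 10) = b/(b + 2)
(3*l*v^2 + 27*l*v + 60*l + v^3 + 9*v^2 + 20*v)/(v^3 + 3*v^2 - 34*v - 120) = (3*l + v)/(v - 6)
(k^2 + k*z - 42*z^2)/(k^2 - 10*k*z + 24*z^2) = (-k - 7*z)/(-k + 4*z)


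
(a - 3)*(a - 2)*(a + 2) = a^3 - 3*a^2 - 4*a + 12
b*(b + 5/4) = b^2 + 5*b/4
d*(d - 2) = d^2 - 2*d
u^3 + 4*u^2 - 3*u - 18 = (u - 2)*(u + 3)^2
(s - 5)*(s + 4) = s^2 - s - 20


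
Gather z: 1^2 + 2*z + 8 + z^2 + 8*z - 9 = z^2 + 10*z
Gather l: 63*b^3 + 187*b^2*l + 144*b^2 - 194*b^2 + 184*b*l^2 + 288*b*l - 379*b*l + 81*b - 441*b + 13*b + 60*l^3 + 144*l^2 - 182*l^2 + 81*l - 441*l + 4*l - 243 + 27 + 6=63*b^3 - 50*b^2 - 347*b + 60*l^3 + l^2*(184*b - 38) + l*(187*b^2 - 91*b - 356) - 210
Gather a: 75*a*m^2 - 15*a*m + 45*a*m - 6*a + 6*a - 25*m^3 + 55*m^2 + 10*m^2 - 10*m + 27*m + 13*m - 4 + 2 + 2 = a*(75*m^2 + 30*m) - 25*m^3 + 65*m^2 + 30*m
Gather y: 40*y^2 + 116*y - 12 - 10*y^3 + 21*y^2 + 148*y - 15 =-10*y^3 + 61*y^2 + 264*y - 27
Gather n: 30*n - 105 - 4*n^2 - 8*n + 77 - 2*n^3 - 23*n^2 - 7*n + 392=-2*n^3 - 27*n^2 + 15*n + 364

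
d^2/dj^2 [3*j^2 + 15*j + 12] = 6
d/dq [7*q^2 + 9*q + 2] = 14*q + 9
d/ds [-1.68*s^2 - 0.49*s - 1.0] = -3.36*s - 0.49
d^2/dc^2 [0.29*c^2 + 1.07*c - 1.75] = 0.580000000000000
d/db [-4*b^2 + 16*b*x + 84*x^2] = -8*b + 16*x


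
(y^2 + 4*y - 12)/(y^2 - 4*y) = (y^2 + 4*y - 12)/(y*(y - 4))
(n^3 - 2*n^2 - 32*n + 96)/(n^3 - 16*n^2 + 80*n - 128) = (n + 6)/(n - 8)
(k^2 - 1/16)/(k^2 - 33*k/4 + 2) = (k + 1/4)/(k - 8)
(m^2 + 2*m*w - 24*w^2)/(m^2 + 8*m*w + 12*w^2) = (m - 4*w)/(m + 2*w)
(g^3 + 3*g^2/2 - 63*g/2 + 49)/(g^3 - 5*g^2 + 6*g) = (2*g^2 + 7*g - 49)/(2*g*(g - 3))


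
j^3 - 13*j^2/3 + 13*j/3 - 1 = (j - 3)*(j - 1)*(j - 1/3)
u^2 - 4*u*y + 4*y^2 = (u - 2*y)^2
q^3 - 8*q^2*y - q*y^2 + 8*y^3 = (q - 8*y)*(q - y)*(q + y)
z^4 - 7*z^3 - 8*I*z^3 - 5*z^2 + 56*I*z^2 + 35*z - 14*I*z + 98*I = (z - 7)*(z - 7*I)*(z - 2*I)*(z + I)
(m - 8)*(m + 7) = m^2 - m - 56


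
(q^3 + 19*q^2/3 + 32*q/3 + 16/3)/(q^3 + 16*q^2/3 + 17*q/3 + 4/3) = (3*q + 4)/(3*q + 1)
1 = 1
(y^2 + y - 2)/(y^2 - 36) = (y^2 + y - 2)/(y^2 - 36)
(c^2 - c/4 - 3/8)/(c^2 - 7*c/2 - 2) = (c - 3/4)/(c - 4)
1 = 1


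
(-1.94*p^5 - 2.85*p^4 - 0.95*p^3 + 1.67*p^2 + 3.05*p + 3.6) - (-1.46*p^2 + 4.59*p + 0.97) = -1.94*p^5 - 2.85*p^4 - 0.95*p^3 + 3.13*p^2 - 1.54*p + 2.63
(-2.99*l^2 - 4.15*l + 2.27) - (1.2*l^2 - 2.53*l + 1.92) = -4.19*l^2 - 1.62*l + 0.35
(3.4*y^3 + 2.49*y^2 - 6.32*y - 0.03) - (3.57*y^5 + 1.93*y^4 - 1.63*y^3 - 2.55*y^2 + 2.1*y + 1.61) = -3.57*y^5 - 1.93*y^4 + 5.03*y^3 + 5.04*y^2 - 8.42*y - 1.64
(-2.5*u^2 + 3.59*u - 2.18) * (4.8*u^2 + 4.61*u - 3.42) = -12.0*u^4 + 5.707*u^3 + 14.6359*u^2 - 22.3276*u + 7.4556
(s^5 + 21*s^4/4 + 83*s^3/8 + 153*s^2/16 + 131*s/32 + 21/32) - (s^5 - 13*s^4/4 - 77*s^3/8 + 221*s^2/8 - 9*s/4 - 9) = 17*s^4/2 + 20*s^3 - 289*s^2/16 + 203*s/32 + 309/32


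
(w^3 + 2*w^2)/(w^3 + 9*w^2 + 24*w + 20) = w^2/(w^2 + 7*w + 10)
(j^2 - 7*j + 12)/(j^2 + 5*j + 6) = (j^2 - 7*j + 12)/(j^2 + 5*j + 6)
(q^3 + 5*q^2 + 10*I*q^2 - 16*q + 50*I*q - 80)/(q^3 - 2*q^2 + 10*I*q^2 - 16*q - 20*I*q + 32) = (q + 5)/(q - 2)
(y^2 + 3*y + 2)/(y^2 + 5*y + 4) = (y + 2)/(y + 4)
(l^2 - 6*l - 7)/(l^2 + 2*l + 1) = (l - 7)/(l + 1)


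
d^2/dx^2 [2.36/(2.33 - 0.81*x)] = -3.096792/(0.81*x - 2.33)^3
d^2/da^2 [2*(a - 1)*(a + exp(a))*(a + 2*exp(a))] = 6*a^2*exp(a) + 16*a*exp(2*a) + 18*a*exp(a) + 12*a - 4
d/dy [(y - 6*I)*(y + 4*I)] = 2*y - 2*I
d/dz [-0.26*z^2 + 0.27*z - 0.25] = 0.27 - 0.52*z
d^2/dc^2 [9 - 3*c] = 0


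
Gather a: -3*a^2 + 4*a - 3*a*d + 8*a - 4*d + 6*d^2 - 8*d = -3*a^2 + a*(12 - 3*d) + 6*d^2 - 12*d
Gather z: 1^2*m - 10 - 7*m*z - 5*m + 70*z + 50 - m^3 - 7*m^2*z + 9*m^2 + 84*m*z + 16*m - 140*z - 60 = -m^3 + 9*m^2 + 12*m + z*(-7*m^2 + 77*m - 70) - 20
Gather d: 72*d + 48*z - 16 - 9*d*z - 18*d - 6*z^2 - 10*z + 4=d*(54 - 9*z) - 6*z^2 + 38*z - 12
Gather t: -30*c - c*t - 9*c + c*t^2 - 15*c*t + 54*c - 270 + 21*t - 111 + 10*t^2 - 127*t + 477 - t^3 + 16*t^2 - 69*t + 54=15*c - t^3 + t^2*(c + 26) + t*(-16*c - 175) + 150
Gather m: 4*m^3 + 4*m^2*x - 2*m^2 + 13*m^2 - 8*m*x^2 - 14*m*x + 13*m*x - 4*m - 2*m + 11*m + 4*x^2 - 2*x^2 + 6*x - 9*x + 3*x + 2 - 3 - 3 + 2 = 4*m^3 + m^2*(4*x + 11) + m*(-8*x^2 - x + 5) + 2*x^2 - 2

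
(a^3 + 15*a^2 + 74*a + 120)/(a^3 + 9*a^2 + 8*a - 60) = (a + 4)/(a - 2)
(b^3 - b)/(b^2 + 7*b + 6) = b*(b - 1)/(b + 6)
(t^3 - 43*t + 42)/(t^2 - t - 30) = (t^2 + 6*t - 7)/(t + 5)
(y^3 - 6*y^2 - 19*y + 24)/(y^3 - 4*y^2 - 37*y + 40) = (y + 3)/(y + 5)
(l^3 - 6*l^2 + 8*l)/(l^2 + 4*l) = (l^2 - 6*l + 8)/(l + 4)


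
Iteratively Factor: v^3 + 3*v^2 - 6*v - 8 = (v + 1)*(v^2 + 2*v - 8) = (v - 2)*(v + 1)*(v + 4)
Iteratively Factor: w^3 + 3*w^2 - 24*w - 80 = (w + 4)*(w^2 - w - 20) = (w + 4)^2*(w - 5)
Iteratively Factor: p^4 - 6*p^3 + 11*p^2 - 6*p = (p - 2)*(p^3 - 4*p^2 + 3*p) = (p - 3)*(p - 2)*(p^2 - p) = p*(p - 3)*(p - 2)*(p - 1)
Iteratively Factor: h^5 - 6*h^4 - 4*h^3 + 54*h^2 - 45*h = (h - 1)*(h^4 - 5*h^3 - 9*h^2 + 45*h) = (h - 5)*(h - 1)*(h^3 - 9*h) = (h - 5)*(h - 1)*(h + 3)*(h^2 - 3*h) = (h - 5)*(h - 3)*(h - 1)*(h + 3)*(h)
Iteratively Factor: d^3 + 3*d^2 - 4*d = (d + 4)*(d^2 - d) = d*(d + 4)*(d - 1)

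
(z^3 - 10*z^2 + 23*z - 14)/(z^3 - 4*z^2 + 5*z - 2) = (z - 7)/(z - 1)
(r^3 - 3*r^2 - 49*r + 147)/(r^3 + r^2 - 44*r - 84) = (r^2 + 4*r - 21)/(r^2 + 8*r + 12)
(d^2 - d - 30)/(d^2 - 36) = (d + 5)/(d + 6)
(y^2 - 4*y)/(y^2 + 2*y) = (y - 4)/(y + 2)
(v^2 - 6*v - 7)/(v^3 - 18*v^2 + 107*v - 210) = (v + 1)/(v^2 - 11*v + 30)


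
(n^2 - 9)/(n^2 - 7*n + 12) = (n + 3)/(n - 4)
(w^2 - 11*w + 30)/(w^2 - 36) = (w - 5)/(w + 6)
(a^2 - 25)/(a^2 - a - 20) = (a + 5)/(a + 4)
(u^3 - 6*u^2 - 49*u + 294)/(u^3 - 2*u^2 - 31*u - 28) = (u^2 + u - 42)/(u^2 + 5*u + 4)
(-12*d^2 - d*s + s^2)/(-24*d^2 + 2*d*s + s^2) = (3*d + s)/(6*d + s)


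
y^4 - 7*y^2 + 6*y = y*(y - 2)*(y - 1)*(y + 3)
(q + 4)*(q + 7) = q^2 + 11*q + 28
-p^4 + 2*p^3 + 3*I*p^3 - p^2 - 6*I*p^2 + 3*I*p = p*(p - 3*I)*(I*p - I)^2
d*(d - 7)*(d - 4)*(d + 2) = d^4 - 9*d^3 + 6*d^2 + 56*d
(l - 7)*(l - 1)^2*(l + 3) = l^4 - 6*l^3 - 12*l^2 + 38*l - 21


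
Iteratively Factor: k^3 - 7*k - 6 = (k + 2)*(k^2 - 2*k - 3) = (k + 1)*(k + 2)*(k - 3)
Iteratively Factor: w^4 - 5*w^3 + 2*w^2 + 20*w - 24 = (w - 2)*(w^3 - 3*w^2 - 4*w + 12) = (w - 2)*(w + 2)*(w^2 - 5*w + 6) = (w - 3)*(w - 2)*(w + 2)*(w - 2)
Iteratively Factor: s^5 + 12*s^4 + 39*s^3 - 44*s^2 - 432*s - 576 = (s + 4)*(s^4 + 8*s^3 + 7*s^2 - 72*s - 144) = (s + 3)*(s + 4)*(s^3 + 5*s^2 - 8*s - 48) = (s - 3)*(s + 3)*(s + 4)*(s^2 + 8*s + 16) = (s - 3)*(s + 3)*(s + 4)^2*(s + 4)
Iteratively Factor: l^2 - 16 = (l - 4)*(l + 4)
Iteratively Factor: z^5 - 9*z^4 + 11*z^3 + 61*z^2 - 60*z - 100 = (z - 5)*(z^4 - 4*z^3 - 9*z^2 + 16*z + 20) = (z - 5)^2*(z^3 + z^2 - 4*z - 4) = (z - 5)^2*(z - 2)*(z^2 + 3*z + 2) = (z - 5)^2*(z - 2)*(z + 1)*(z + 2)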